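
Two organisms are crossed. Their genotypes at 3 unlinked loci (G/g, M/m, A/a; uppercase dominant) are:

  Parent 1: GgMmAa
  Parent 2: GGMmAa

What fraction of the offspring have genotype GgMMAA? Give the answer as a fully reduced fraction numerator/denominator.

GgMmAa gametes: GMA×1, GMa×1, GmA×1, Gma×1, gMA×1, gMa×1, gmA×1, gma×1
GGMmAa gametes: GMA×2, GMa×2, GmA×2, Gma×2
GgMmAa×GGMmAa grid (8·8=64): GGMMAA=2 GGMMAa=4 GGMMaa=2 GGMmAA=4 GGMmAa=8 GGMmaa=4 GGmmAA=2 GGmmAa=4 GGmmaa=2 GgMMAA=2 GgMMAa=4 GgMMaa=2 GgMmAA=4 GgMmAa=8 GgMmaa=4 GgmmAA=2 GgmmAa=4 Ggmmaa=2
GgMMAA hits 2/64; gcd=2; 2÷2/64÷2 = 1/32

P(GgMMAA) = 1/32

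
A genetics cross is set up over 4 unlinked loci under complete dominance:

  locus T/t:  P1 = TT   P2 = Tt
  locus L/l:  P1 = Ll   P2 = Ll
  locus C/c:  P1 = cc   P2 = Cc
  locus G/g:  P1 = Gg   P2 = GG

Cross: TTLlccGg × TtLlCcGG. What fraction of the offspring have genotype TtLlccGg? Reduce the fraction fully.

TTLlccGg gametes: TLcG×4, TLcg×4, TlcG×4, Tlcg×4
TtLlCcGG gametes: TLCG×2, TLcG×2, TlCG×2, TlcG×2, tLCG×2, tLcG×2, tlCG×2, tlcG×2
TTLlccGg×TtLlCcGG grid (16·16=256): TTLLCcGG=8 TTLLCcGg=8 TTLLccGG=8 TTLLccGg=8 TTLlCcGG=16 TTLlCcGg=16 TTLlccGG=16 TTLlccGg=16 TTllCcGG=8 TTllCcGg=8 TTllccGG=8 TTllccGg=8 TtLLCcGG=8 TtLLCcGg=8 TtLLccGG=8 TtLLccGg=8 TtLlCcGG=16 TtLlCcGg=16 TtLlccGG=16 TtLlccGg=16 TtllCcGG=8 TtllCcGg=8 TtllccGG=8 TtllccGg=8
TtLlccGg hits 16/256; gcd=16; 16÷16/256÷16 = 1/16

P(TtLlccGg) = 1/16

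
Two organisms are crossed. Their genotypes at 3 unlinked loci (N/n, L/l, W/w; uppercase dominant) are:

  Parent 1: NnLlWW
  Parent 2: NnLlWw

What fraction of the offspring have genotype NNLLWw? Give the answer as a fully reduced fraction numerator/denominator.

P(NNLLWw) = 1/32

NnLlWW gametes: NLW×2, NlW×2, nLW×2, nlW×2
NnLlWw gametes: NLW×1, NLw×1, NlW×1, Nlw×1, nLW×1, nLw×1, nlW×1, nlw×1
NnLlWW×NnLlWw grid (8·8=64): NNLLWW=2 NNLLWw=2 NNLlWW=4 NNLlWw=4 NNllWW=2 NNllWw=2 NnLLWW=4 NnLLWw=4 NnLlWW=8 NnLlWw=8 NnllWW=4 NnllWw=4 nnLLWW=2 nnLLWw=2 nnLlWW=4 nnLlWw=4 nnllWW=2 nnllWw=2
NNLLWw hits 2/64; gcd=2; 2÷2/64÷2 = 1/32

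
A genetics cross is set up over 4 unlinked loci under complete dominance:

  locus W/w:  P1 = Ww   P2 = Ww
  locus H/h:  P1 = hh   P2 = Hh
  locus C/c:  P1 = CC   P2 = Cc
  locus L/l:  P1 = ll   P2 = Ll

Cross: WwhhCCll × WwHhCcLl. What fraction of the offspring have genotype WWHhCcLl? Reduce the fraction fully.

P(WWHhCcLl) = 1/32

WwhhCCll gametes: WhCl×8, whCl×8
WwHhCcLl gametes: WHCL×1, WHCl×1, WHcL×1, WHcl×1, WhCL×1, WhCl×1, WhcL×1, Whcl×1, wHCL×1, wHCl×1, wHcL×1, wHcl×1, whCL×1, whCl×1, whcL×1, whcl×1
WwhhCCll×WwHhCcLl grid (16·16=256): WWHhCCLl=8 WWHhCCll=8 WWHhCcLl=8 WWHhCcll=8 WWhhCCLl=8 WWhhCCll=8 WWhhCcLl=8 WWhhCcll=8 WwHhCCLl=16 WwHhCCll=16 WwHhCcLl=16 WwHhCcll=16 WwhhCCLl=16 WwhhCCll=16 WwhhCcLl=16 WwhhCcll=16 wwHhCCLl=8 wwHhCCll=8 wwHhCcLl=8 wwHhCcll=8 wwhhCCLl=8 wwhhCCll=8 wwhhCcLl=8 wwhhCcll=8
WWHhCcLl hits 8/256; gcd=8; 8÷8/256÷8 = 1/32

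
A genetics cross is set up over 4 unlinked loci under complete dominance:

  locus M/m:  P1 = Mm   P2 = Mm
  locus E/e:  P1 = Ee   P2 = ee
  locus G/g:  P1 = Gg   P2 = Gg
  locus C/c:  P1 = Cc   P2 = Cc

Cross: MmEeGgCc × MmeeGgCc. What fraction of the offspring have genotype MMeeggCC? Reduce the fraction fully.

P(MMeeggCC) = 1/128

MmEeGgCc gametes: MEGC×1, MEGc×1, MEgC×1, MEgc×1, MeGC×1, MeGc×1, MegC×1, Megc×1, mEGC×1, mEGc×1, mEgC×1, mEgc×1, meGC×1, meGc×1, megC×1, megc×1
MmeeGgCc gametes: MeGC×2, MeGc×2, MegC×2, Megc×2, meGC×2, meGc×2, megC×2, megc×2
MmEeGgCc×MmeeGgCc grid (16·16=256): MMEeGGCC=2 MMEeGGCc=4 MMEeGGcc=2 MMEeGgCC=4 MMEeGgCc=8 MMEeGgcc=4 MMEeggCC=2 MMEeggCc=4 MMEeggcc=2 MMeeGGCC=2 MMeeGGCc=4 MMeeGGcc=2 MMeeGgCC=4 MMeeGgCc=8 MMeeGgcc=4 MMeeggCC=2 MMeeggCc=4 MMeeggcc=2 MmEeGGCC=4 MmEeGGCc=8 MmEeGGcc=4 MmEeGgCC=8 MmEeGgCc=16 MmEeGgcc=8 MmEeggCC=4 MmEeggCc=8 MmEeggcc=4 MmeeGGCC=4 MmeeGGCc=8 MmeeGGcc=4 MmeeGgCC=8 MmeeGgCc=16 MmeeGgcc=8 MmeeggCC=4 MmeeggCc=8 Mmeeggcc=4 mmEeGGCC=2 mmEeGGCc=4 mmEeGGcc=2 mmEeGgCC=4 mmEeGgCc=8 mmEeGgcc=4 mmEeggCC=2 mmEeggCc=4 mmEeggcc=2 mmeeGGCC=2 mmeeGGCc=4 mmeeGGcc=2 mmeeGgCC=4 mmeeGgCc=8 mmeeGgcc=4 mmeeggCC=2 mmeeggCc=4 mmeeggcc=2
MMeeggCC hits 2/256; gcd=2; 2÷2/256÷2 = 1/128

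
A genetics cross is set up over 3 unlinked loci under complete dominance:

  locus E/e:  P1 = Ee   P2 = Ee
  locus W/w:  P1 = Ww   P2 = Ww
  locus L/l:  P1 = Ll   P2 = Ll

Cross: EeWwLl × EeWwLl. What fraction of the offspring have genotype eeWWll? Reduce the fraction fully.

P(eeWWll) = 1/64

EeWwLl gametes: EWL×1, EWl×1, EwL×1, Ewl×1, eWL×1, eWl×1, ewL×1, ewl×1
EeWwLl gametes: EWL×1, EWl×1, EwL×1, Ewl×1, eWL×1, eWl×1, ewL×1, ewl×1
EeWwLl×EeWwLl grid (8·8=64): EEWWLL=1 EEWWLl=2 EEWWll=1 EEWwLL=2 EEWwLl=4 EEWwll=2 EEwwLL=1 EEwwLl=2 EEwwll=1 EeWWLL=2 EeWWLl=4 EeWWll=2 EeWwLL=4 EeWwLl=8 EeWwll=4 EewwLL=2 EewwLl=4 Eewwll=2 eeWWLL=1 eeWWLl=2 eeWWll=1 eeWwLL=2 eeWwLl=4 eeWwll=2 eewwLL=1 eewwLl=2 eewwll=1
eeWWll hits 1/64; gcd=1; 1÷1/64÷1 = 1/64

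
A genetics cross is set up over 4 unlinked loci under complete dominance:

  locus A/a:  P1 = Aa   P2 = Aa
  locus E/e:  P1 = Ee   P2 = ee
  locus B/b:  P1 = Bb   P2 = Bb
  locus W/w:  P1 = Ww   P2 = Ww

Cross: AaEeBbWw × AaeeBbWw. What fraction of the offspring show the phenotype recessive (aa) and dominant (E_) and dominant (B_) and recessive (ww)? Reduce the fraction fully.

AaEeBbWw gametes: AEBW×1, AEBw×1, AEbW×1, AEbw×1, AeBW×1, AeBw×1, AebW×1, Aebw×1, aEBW×1, aEBw×1, aEbW×1, aEbw×1, aeBW×1, aeBw×1, aebW×1, aebw×1
AaeeBbWw gametes: AeBW×2, AeBw×2, AebW×2, Aebw×2, aeBW×2, aeBw×2, aebW×2, aebw×2
AaEeBbWw×AaeeBbWw grid (16·16=256): AAEeBBWW=2 AAEeBBWw=4 AAEeBBww=2 AAEeBbWW=4 AAEeBbWw=8 AAEeBbww=4 AAEebbWW=2 AAEebbWw=4 AAEebbww=2 AAeeBBWW=2 AAeeBBWw=4 AAeeBBww=2 AAeeBbWW=4 AAeeBbWw=8 AAeeBbww=4 AAeebbWW=2 AAeebbWw=4 AAeebbww=2 AaEeBBWW=4 AaEeBBWw=8 AaEeBBww=4 AaEeBbWW=8 AaEeBbWw=16 AaEeBbww=8 AaEebbWW=4 AaEebbWw=8 AaEebbww=4 AaeeBBWW=4 AaeeBBWw=8 AaeeBBww=4 AaeeBbWW=8 AaeeBbWw=16 AaeeBbww=8 AaeebbWW=4 AaeebbWw=8 Aaeebbww=4 aaEeBBWW=2 aaEeBBWw=4 aaEeBBww=2 aaEeBbWW=4 aaEeBbWw=8 aaEeBbww=4 aaEebbWW=2 aaEebbWw=4 aaEebbww=2 aaeeBBWW=2 aaeeBBWw=4 aaeeBBww=2 aaeeBbWW=4 aaeeBbWw=8 aaeeBbww=4 aaeebbWW=2 aaeebbWw=4 aaeebbww=2
aa E_ B_ ww hits 6/256; gcd=2; 6÷2/256÷2 = 3/128

P(aa E_ B_ ww) = 3/128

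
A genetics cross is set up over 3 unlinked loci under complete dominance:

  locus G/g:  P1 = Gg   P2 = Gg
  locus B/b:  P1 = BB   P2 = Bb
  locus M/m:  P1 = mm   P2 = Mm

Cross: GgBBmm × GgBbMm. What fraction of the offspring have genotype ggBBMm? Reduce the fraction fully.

P(ggBBMm) = 1/16

GgBBmm gametes: GBm×4, gBm×4
GgBbMm gametes: GBM×1, GBm×1, GbM×1, Gbm×1, gBM×1, gBm×1, gbM×1, gbm×1
GgBBmm×GgBbMm grid (8·8=64): GGBBMm=4 GGBBmm=4 GGBbMm=4 GGBbmm=4 GgBBMm=8 GgBBmm=8 GgBbMm=8 GgBbmm=8 ggBBMm=4 ggBBmm=4 ggBbMm=4 ggBbmm=4
ggBBMm hits 4/64; gcd=4; 4÷4/64÷4 = 1/16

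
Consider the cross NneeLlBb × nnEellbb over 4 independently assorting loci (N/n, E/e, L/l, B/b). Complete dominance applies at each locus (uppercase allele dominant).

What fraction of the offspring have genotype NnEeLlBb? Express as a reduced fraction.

P(NnEeLlBb) = 1/16

NneeLlBb gametes: NeLB×2, NeLb×2, NelB×2, Nelb×2, neLB×2, neLb×2, nelB×2, nelb×2
nnEellbb gametes: nElb×8, nelb×8
NneeLlBb×nnEellbb grid (16·16=256): NnEeLlBb=16 NnEeLlbb=16 NnEellBb=16 NnEellbb=16 NneeLlBb=16 NneeLlbb=16 NneellBb=16 Nneellbb=16 nnEeLlBb=16 nnEeLlbb=16 nnEellBb=16 nnEellbb=16 nneeLlBb=16 nneeLlbb=16 nneellBb=16 nneellbb=16
NnEeLlBb hits 16/256; gcd=16; 16÷16/256÷16 = 1/16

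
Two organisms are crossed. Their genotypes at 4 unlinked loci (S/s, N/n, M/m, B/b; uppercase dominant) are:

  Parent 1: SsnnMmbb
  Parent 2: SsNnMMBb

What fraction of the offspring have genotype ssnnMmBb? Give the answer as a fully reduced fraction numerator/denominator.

P(ssnnMmBb) = 1/32

SsnnMmbb gametes: SnMb×4, Snmb×4, snMb×4, snmb×4
SsNnMMBb gametes: SNMB×2, SNMb×2, SnMB×2, SnMb×2, sNMB×2, sNMb×2, snMB×2, snMb×2
SsnnMmbb×SsNnMMBb grid (16·16=256): SSNnMMBb=8 SSNnMMbb=8 SSNnMmBb=8 SSNnMmbb=8 SSnnMMBb=8 SSnnMMbb=8 SSnnMmBb=8 SSnnMmbb=8 SsNnMMBb=16 SsNnMMbb=16 SsNnMmBb=16 SsNnMmbb=16 SsnnMMBb=16 SsnnMMbb=16 SsnnMmBb=16 SsnnMmbb=16 ssNnMMBb=8 ssNnMMbb=8 ssNnMmBb=8 ssNnMmbb=8 ssnnMMBb=8 ssnnMMbb=8 ssnnMmBb=8 ssnnMmbb=8
ssnnMmBb hits 8/256; gcd=8; 8÷8/256÷8 = 1/32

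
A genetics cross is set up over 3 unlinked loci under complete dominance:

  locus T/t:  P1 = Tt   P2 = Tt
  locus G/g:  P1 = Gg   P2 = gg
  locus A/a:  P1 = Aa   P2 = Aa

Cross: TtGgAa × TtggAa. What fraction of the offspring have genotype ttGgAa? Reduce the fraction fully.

P(ttGgAa) = 1/16

TtGgAa gametes: TGA×1, TGa×1, TgA×1, Tga×1, tGA×1, tGa×1, tgA×1, tga×1
TtggAa gametes: TgA×2, Tga×2, tgA×2, tga×2
TtGgAa×TtggAa grid (8·8=64): TTGgAA=2 TTGgAa=4 TTGgaa=2 TTggAA=2 TTggAa=4 TTggaa=2 TtGgAA=4 TtGgAa=8 TtGgaa=4 TtggAA=4 TtggAa=8 Ttggaa=4 ttGgAA=2 ttGgAa=4 ttGgaa=2 ttggAA=2 ttggAa=4 ttggaa=2
ttGgAa hits 4/64; gcd=4; 4÷4/64÷4 = 1/16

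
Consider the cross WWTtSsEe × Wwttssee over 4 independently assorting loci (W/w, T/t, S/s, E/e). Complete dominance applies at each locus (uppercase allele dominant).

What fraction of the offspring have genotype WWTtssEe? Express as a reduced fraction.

WWTtSsEe gametes: WTSE×2, WTSe×2, WTsE×2, WTse×2, WtSE×2, WtSe×2, WtsE×2, Wtse×2
Wwttssee gametes: Wtse×8, wtse×8
WWTtSsEe×Wwttssee grid (16·16=256): WWTtSsEe=16 WWTtSsee=16 WWTtssEe=16 WWTtssee=16 WWttSsEe=16 WWttSsee=16 WWttssEe=16 WWttssee=16 WwTtSsEe=16 WwTtSsee=16 WwTtssEe=16 WwTtssee=16 WwttSsEe=16 WwttSsee=16 WwttssEe=16 Wwttssee=16
WWTtssEe hits 16/256; gcd=16; 16÷16/256÷16 = 1/16

P(WWTtssEe) = 1/16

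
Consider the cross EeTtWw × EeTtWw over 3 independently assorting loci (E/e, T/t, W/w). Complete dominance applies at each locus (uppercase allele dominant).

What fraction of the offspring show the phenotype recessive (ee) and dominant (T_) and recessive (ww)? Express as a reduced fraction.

EeTtWw gametes: ETW×1, ETw×1, EtW×1, Etw×1, eTW×1, eTw×1, etW×1, etw×1
EeTtWw gametes: ETW×1, ETw×1, EtW×1, Etw×1, eTW×1, eTw×1, etW×1, etw×1
EeTtWw×EeTtWw grid (8·8=64): EETTWW=1 EETTWw=2 EETTww=1 EETtWW=2 EETtWw=4 EETtww=2 EEttWW=1 EEttWw=2 EEttww=1 EeTTWW=2 EeTTWw=4 EeTTww=2 EeTtWW=4 EeTtWw=8 EeTtww=4 EettWW=2 EettWw=4 Eettww=2 eeTTWW=1 eeTTWw=2 eeTTww=1 eeTtWW=2 eeTtWw=4 eeTtww=2 eettWW=1 eettWw=2 eettww=1
ee T_ ww hits 3/64; gcd=1; 3÷1/64÷1 = 3/64

P(ee T_ ww) = 3/64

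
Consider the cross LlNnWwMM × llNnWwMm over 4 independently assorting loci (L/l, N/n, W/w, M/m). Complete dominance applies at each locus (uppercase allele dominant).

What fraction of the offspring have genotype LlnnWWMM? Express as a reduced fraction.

LlNnWwMM gametes: LNWM×2, LNwM×2, LnWM×2, LnwM×2, lNWM×2, lNwM×2, lnWM×2, lnwM×2
llNnWwMm gametes: lNWM×2, lNWm×2, lNwM×2, lNwm×2, lnWM×2, lnWm×2, lnwM×2, lnwm×2
LlNnWwMM×llNnWwMm grid (16·16=256): LlNNWWMM=4 LlNNWWMm=4 LlNNWwMM=8 LlNNWwMm=8 LlNNwwMM=4 LlNNwwMm=4 LlNnWWMM=8 LlNnWWMm=8 LlNnWwMM=16 LlNnWwMm=16 LlNnwwMM=8 LlNnwwMm=8 LlnnWWMM=4 LlnnWWMm=4 LlnnWwMM=8 LlnnWwMm=8 LlnnwwMM=4 LlnnwwMm=4 llNNWWMM=4 llNNWWMm=4 llNNWwMM=8 llNNWwMm=8 llNNwwMM=4 llNNwwMm=4 llNnWWMM=8 llNnWWMm=8 llNnWwMM=16 llNnWwMm=16 llNnwwMM=8 llNnwwMm=8 llnnWWMM=4 llnnWWMm=4 llnnWwMM=8 llnnWwMm=8 llnnwwMM=4 llnnwwMm=4
LlnnWWMM hits 4/256; gcd=4; 4÷4/256÷4 = 1/64

P(LlnnWWMM) = 1/64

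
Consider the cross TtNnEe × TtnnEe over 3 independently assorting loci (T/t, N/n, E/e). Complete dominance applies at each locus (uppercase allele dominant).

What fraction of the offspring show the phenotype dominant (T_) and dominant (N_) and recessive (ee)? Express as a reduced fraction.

P(T_ N_ ee) = 3/32

TtNnEe gametes: TNE×1, TNe×1, TnE×1, Tne×1, tNE×1, tNe×1, tnE×1, tne×1
TtnnEe gametes: TnE×2, Tne×2, tnE×2, tne×2
TtNnEe×TtnnEe grid (8·8=64): TTNnEE=2 TTNnEe=4 TTNnee=2 TTnnEE=2 TTnnEe=4 TTnnee=2 TtNnEE=4 TtNnEe=8 TtNnee=4 TtnnEE=4 TtnnEe=8 Ttnnee=4 ttNnEE=2 ttNnEe=4 ttNnee=2 ttnnEE=2 ttnnEe=4 ttnnee=2
T_ N_ ee hits 6/64; gcd=2; 6÷2/64÷2 = 3/32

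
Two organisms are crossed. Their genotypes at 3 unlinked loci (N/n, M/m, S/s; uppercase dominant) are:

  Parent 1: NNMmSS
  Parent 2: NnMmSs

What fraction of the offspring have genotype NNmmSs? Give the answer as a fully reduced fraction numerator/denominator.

P(NNmmSs) = 1/16

NNMmSS gametes: NMS×4, NmS×4
NnMmSs gametes: NMS×1, NMs×1, NmS×1, Nms×1, nMS×1, nMs×1, nmS×1, nms×1
NNMmSS×NnMmSs grid (8·8=64): NNMMSS=4 NNMMSs=4 NNMmSS=8 NNMmSs=8 NNmmSS=4 NNmmSs=4 NnMMSS=4 NnMMSs=4 NnMmSS=8 NnMmSs=8 NnmmSS=4 NnmmSs=4
NNmmSs hits 4/64; gcd=4; 4÷4/64÷4 = 1/16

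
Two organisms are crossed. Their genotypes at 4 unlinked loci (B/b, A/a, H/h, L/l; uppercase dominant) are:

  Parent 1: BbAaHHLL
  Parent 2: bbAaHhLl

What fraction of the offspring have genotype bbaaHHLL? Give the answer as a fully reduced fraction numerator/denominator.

P(bbaaHHLL) = 1/32

BbAaHHLL gametes: BAHL×4, BaHL×4, bAHL×4, baHL×4
bbAaHhLl gametes: bAHL×2, bAHl×2, bAhL×2, bAhl×2, baHL×2, baHl×2, bahL×2, bahl×2
BbAaHHLL×bbAaHhLl grid (16·16=256): BbAAHHLL=8 BbAAHHLl=8 BbAAHhLL=8 BbAAHhLl=8 BbAaHHLL=16 BbAaHHLl=16 BbAaHhLL=16 BbAaHhLl=16 BbaaHHLL=8 BbaaHHLl=8 BbaaHhLL=8 BbaaHhLl=8 bbAAHHLL=8 bbAAHHLl=8 bbAAHhLL=8 bbAAHhLl=8 bbAaHHLL=16 bbAaHHLl=16 bbAaHhLL=16 bbAaHhLl=16 bbaaHHLL=8 bbaaHHLl=8 bbaaHhLL=8 bbaaHhLl=8
bbaaHHLL hits 8/256; gcd=8; 8÷8/256÷8 = 1/32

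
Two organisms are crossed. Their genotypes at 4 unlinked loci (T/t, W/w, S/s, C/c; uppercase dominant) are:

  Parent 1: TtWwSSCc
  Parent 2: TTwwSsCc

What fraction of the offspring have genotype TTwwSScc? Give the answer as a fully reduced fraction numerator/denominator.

P(TTwwSScc) = 1/32

TtWwSSCc gametes: TWSC×2, TWSc×2, TwSC×2, TwSc×2, tWSC×2, tWSc×2, twSC×2, twSc×2
TTwwSsCc gametes: TwSC×4, TwSc×4, TwsC×4, Twsc×4
TtWwSSCc×TTwwSsCc grid (16·16=256): TTWwSSCC=8 TTWwSSCc=16 TTWwSScc=8 TTWwSsCC=8 TTWwSsCc=16 TTWwSscc=8 TTwwSSCC=8 TTwwSSCc=16 TTwwSScc=8 TTwwSsCC=8 TTwwSsCc=16 TTwwSscc=8 TtWwSSCC=8 TtWwSSCc=16 TtWwSScc=8 TtWwSsCC=8 TtWwSsCc=16 TtWwSscc=8 TtwwSSCC=8 TtwwSSCc=16 TtwwSScc=8 TtwwSsCC=8 TtwwSsCc=16 TtwwSscc=8
TTwwSScc hits 8/256; gcd=8; 8÷8/256÷8 = 1/32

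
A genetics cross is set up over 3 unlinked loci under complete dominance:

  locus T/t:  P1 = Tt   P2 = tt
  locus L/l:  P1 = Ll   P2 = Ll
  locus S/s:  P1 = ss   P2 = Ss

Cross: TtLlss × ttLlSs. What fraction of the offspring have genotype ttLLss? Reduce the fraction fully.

P(ttLLss) = 1/16

TtLlss gametes: TLs×2, Tls×2, tLs×2, tls×2
ttLlSs gametes: tLS×2, tLs×2, tlS×2, tls×2
TtLlss×ttLlSs grid (8·8=64): TtLLSs=4 TtLLss=4 TtLlSs=8 TtLlss=8 TtllSs=4 Ttllss=4 ttLLSs=4 ttLLss=4 ttLlSs=8 ttLlss=8 ttllSs=4 ttllss=4
ttLLss hits 4/64; gcd=4; 4÷4/64÷4 = 1/16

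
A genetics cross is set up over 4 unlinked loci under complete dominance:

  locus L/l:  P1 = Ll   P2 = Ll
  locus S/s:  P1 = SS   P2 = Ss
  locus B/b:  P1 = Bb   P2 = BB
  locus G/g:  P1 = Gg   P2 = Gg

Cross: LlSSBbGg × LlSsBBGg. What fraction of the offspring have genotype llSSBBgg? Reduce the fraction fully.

P(llSSBBgg) = 1/64

LlSSBbGg gametes: LSBG×2, LSBg×2, LSbG×2, LSbg×2, lSBG×2, lSBg×2, lSbG×2, lSbg×2
LlSsBBGg gametes: LSBG×2, LSBg×2, LsBG×2, LsBg×2, lSBG×2, lSBg×2, lsBG×2, lsBg×2
LlSSBbGg×LlSsBBGg grid (16·16=256): LLSSBBGG=4 LLSSBBGg=8 LLSSBBgg=4 LLSSBbGG=4 LLSSBbGg=8 LLSSBbgg=4 LLSsBBGG=4 LLSsBBGg=8 LLSsBBgg=4 LLSsBbGG=4 LLSsBbGg=8 LLSsBbgg=4 LlSSBBGG=8 LlSSBBGg=16 LlSSBBgg=8 LlSSBbGG=8 LlSSBbGg=16 LlSSBbgg=8 LlSsBBGG=8 LlSsBBGg=16 LlSsBBgg=8 LlSsBbGG=8 LlSsBbGg=16 LlSsBbgg=8 llSSBBGG=4 llSSBBGg=8 llSSBBgg=4 llSSBbGG=4 llSSBbGg=8 llSSBbgg=4 llSsBBGG=4 llSsBBGg=8 llSsBBgg=4 llSsBbGG=4 llSsBbGg=8 llSsBbgg=4
llSSBBgg hits 4/256; gcd=4; 4÷4/256÷4 = 1/64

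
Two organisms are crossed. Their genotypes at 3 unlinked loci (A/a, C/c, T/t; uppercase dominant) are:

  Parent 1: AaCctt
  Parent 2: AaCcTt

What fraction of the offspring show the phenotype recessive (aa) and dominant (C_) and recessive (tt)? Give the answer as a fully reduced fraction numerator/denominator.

AaCctt gametes: ACt×2, Act×2, aCt×2, act×2
AaCcTt gametes: ACT×1, ACt×1, AcT×1, Act×1, aCT×1, aCt×1, acT×1, act×1
AaCctt×AaCcTt grid (8·8=64): AACCTt=2 AACCtt=2 AACcTt=4 AACctt=4 AAccTt=2 AAcctt=2 AaCCTt=4 AaCCtt=4 AaCcTt=8 AaCctt=8 AaccTt=4 Aacctt=4 aaCCTt=2 aaCCtt=2 aaCcTt=4 aaCctt=4 aaccTt=2 aacctt=2
aa C_ tt hits 6/64; gcd=2; 6÷2/64÷2 = 3/32

P(aa C_ tt) = 3/32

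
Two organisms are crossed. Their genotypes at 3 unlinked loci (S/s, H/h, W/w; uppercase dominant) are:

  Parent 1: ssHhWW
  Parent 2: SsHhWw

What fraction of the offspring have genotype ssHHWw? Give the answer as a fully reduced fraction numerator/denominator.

ssHhWW gametes: sHW×4, shW×4
SsHhWw gametes: SHW×1, SHw×1, ShW×1, Shw×1, sHW×1, sHw×1, shW×1, shw×1
ssHhWW×SsHhWw grid (8·8=64): SsHHWW=4 SsHHWw=4 SsHhWW=8 SsHhWw=8 SshhWW=4 SshhWw=4 ssHHWW=4 ssHHWw=4 ssHhWW=8 ssHhWw=8 sshhWW=4 sshhWw=4
ssHHWw hits 4/64; gcd=4; 4÷4/64÷4 = 1/16

P(ssHHWw) = 1/16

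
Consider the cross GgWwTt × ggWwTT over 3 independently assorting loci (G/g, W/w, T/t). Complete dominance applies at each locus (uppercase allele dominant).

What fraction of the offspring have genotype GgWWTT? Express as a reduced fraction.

GgWwTt gametes: GWT×1, GWt×1, GwT×1, Gwt×1, gWT×1, gWt×1, gwT×1, gwt×1
ggWwTT gametes: gWT×4, gwT×4
GgWwTt×ggWwTT grid (8·8=64): GgWWTT=4 GgWWTt=4 GgWwTT=8 GgWwTt=8 GgwwTT=4 GgwwTt=4 ggWWTT=4 ggWWTt=4 ggWwTT=8 ggWwTt=8 ggwwTT=4 ggwwTt=4
GgWWTT hits 4/64; gcd=4; 4÷4/64÷4 = 1/16

P(GgWWTT) = 1/16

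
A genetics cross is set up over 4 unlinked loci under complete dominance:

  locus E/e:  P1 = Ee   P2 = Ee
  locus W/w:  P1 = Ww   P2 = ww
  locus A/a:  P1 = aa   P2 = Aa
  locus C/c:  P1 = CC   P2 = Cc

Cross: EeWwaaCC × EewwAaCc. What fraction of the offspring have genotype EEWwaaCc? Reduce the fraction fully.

P(EEWwaaCc) = 1/32

EeWwaaCC gametes: EWaC×4, EwaC×4, eWaC×4, ewaC×4
EewwAaCc gametes: EwAC×2, EwAc×2, EwaC×2, Ewac×2, ewAC×2, ewAc×2, ewaC×2, ewac×2
EeWwaaCC×EewwAaCc grid (16·16=256): EEWwAaCC=8 EEWwAaCc=8 EEWwaaCC=8 EEWwaaCc=8 EEwwAaCC=8 EEwwAaCc=8 EEwwaaCC=8 EEwwaaCc=8 EeWwAaCC=16 EeWwAaCc=16 EeWwaaCC=16 EeWwaaCc=16 EewwAaCC=16 EewwAaCc=16 EewwaaCC=16 EewwaaCc=16 eeWwAaCC=8 eeWwAaCc=8 eeWwaaCC=8 eeWwaaCc=8 eewwAaCC=8 eewwAaCc=8 eewwaaCC=8 eewwaaCc=8
EEWwaaCc hits 8/256; gcd=8; 8÷8/256÷8 = 1/32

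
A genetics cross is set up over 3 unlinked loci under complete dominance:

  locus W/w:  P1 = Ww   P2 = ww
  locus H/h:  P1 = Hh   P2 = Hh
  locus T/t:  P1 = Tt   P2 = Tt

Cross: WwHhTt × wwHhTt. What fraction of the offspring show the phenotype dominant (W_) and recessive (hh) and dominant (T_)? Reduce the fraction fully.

P(W_ hh T_) = 3/32

WwHhTt gametes: WHT×1, WHt×1, WhT×1, Wht×1, wHT×1, wHt×1, whT×1, wht×1
wwHhTt gametes: wHT×2, wHt×2, whT×2, wht×2
WwHhTt×wwHhTt grid (8·8=64): WwHHTT=2 WwHHTt=4 WwHHtt=2 WwHhTT=4 WwHhTt=8 WwHhtt=4 WwhhTT=2 WwhhTt=4 Wwhhtt=2 wwHHTT=2 wwHHTt=4 wwHHtt=2 wwHhTT=4 wwHhTt=8 wwHhtt=4 wwhhTT=2 wwhhTt=4 wwhhtt=2
W_ hh T_ hits 6/64; gcd=2; 6÷2/64÷2 = 3/32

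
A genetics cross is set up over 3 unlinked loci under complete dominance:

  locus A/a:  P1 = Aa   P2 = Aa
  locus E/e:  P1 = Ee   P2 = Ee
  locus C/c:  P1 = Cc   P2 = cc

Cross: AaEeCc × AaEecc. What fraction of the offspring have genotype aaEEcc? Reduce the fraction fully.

AaEeCc gametes: AEC×1, AEc×1, AeC×1, Aec×1, aEC×1, aEc×1, aeC×1, aec×1
AaEecc gametes: AEc×2, Aec×2, aEc×2, aec×2
AaEeCc×AaEecc grid (8·8=64): AAEECc=2 AAEEcc=2 AAEeCc=4 AAEecc=4 AAeeCc=2 AAeecc=2 AaEECc=4 AaEEcc=4 AaEeCc=8 AaEecc=8 AaeeCc=4 Aaeecc=4 aaEECc=2 aaEEcc=2 aaEeCc=4 aaEecc=4 aaeeCc=2 aaeecc=2
aaEEcc hits 2/64; gcd=2; 2÷2/64÷2 = 1/32

P(aaEEcc) = 1/32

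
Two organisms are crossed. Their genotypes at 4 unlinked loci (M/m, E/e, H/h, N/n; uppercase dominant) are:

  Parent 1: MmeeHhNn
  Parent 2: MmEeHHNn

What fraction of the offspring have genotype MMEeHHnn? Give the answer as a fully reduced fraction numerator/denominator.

MmeeHhNn gametes: MeHN×2, MeHn×2, MehN×2, Mehn×2, meHN×2, meHn×2, mehN×2, mehn×2
MmEeHHNn gametes: MEHN×2, MEHn×2, MeHN×2, MeHn×2, mEHN×2, mEHn×2, meHN×2, meHn×2
MmeeHhNn×MmEeHHNn grid (16·16=256): MMEeHHNN=4 MMEeHHNn=8 MMEeHHnn=4 MMEeHhNN=4 MMEeHhNn=8 MMEeHhnn=4 MMeeHHNN=4 MMeeHHNn=8 MMeeHHnn=4 MMeeHhNN=4 MMeeHhNn=8 MMeeHhnn=4 MmEeHHNN=8 MmEeHHNn=16 MmEeHHnn=8 MmEeHhNN=8 MmEeHhNn=16 MmEeHhnn=8 MmeeHHNN=8 MmeeHHNn=16 MmeeHHnn=8 MmeeHhNN=8 MmeeHhNn=16 MmeeHhnn=8 mmEeHHNN=4 mmEeHHNn=8 mmEeHHnn=4 mmEeHhNN=4 mmEeHhNn=8 mmEeHhnn=4 mmeeHHNN=4 mmeeHHNn=8 mmeeHHnn=4 mmeeHhNN=4 mmeeHhNn=8 mmeeHhnn=4
MMEeHHnn hits 4/256; gcd=4; 4÷4/256÷4 = 1/64

P(MMEeHHnn) = 1/64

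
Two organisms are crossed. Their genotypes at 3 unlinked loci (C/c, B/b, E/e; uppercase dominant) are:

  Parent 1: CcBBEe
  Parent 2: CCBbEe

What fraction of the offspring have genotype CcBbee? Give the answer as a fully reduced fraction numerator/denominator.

P(CcBbee) = 1/16

CcBBEe gametes: CBE×2, CBe×2, cBE×2, cBe×2
CCBbEe gametes: CBE×2, CBe×2, CbE×2, Cbe×2
CcBBEe×CCBbEe grid (8·8=64): CCBBEE=4 CCBBEe=8 CCBBee=4 CCBbEE=4 CCBbEe=8 CCBbee=4 CcBBEE=4 CcBBEe=8 CcBBee=4 CcBbEE=4 CcBbEe=8 CcBbee=4
CcBbee hits 4/64; gcd=4; 4÷4/64÷4 = 1/16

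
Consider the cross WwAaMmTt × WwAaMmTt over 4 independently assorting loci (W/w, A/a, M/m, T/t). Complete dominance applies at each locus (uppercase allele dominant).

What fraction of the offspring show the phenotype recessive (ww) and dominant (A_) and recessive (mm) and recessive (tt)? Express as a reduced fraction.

P(ww A_ mm tt) = 3/256

WwAaMmTt gametes: WAMT×1, WAMt×1, WAmT×1, WAmt×1, WaMT×1, WaMt×1, WamT×1, Wamt×1, wAMT×1, wAMt×1, wAmT×1, wAmt×1, waMT×1, waMt×1, wamT×1, wamt×1
WwAaMmTt gametes: WAMT×1, WAMt×1, WAmT×1, WAmt×1, WaMT×1, WaMt×1, WamT×1, Wamt×1, wAMT×1, wAMt×1, wAmT×1, wAmt×1, waMT×1, waMt×1, wamT×1, wamt×1
WwAaMmTt×WwAaMmTt grid (16·16=256): WWAAMMTT=1 WWAAMMTt=2 WWAAMMtt=1 WWAAMmTT=2 WWAAMmTt=4 WWAAMmtt=2 WWAAmmTT=1 WWAAmmTt=2 WWAAmmtt=1 WWAaMMTT=2 WWAaMMTt=4 WWAaMMtt=2 WWAaMmTT=4 WWAaMmTt=8 WWAaMmtt=4 WWAammTT=2 WWAammTt=4 WWAammtt=2 WWaaMMTT=1 WWaaMMTt=2 WWaaMMtt=1 WWaaMmTT=2 WWaaMmTt=4 WWaaMmtt=2 WWaammTT=1 WWaammTt=2 WWaammtt=1 WwAAMMTT=2 WwAAMMTt=4 WwAAMMtt=2 WwAAMmTT=4 WwAAMmTt=8 WwAAMmtt=4 WwAAmmTT=2 WwAAmmTt=4 WwAAmmtt=2 WwAaMMTT=4 WwAaMMTt=8 WwAaMMtt=4 WwAaMmTT=8 WwAaMmTt=16 WwAaMmtt=8 WwAammTT=4 WwAammTt=8 WwAammtt=4 WwaaMMTT=2 WwaaMMTt=4 WwaaMMtt=2 WwaaMmTT=4 WwaaMmTt=8 WwaaMmtt=4 WwaammTT=2 WwaammTt=4 Wwaammtt=2 wwAAMMTT=1 wwAAMMTt=2 wwAAMMtt=1 wwAAMmTT=2 wwAAMmTt=4 wwAAMmtt=2 wwAAmmTT=1 wwAAmmTt=2 wwAAmmtt=1 wwAaMMTT=2 wwAaMMTt=4 wwAaMMtt=2 wwAaMmTT=4 wwAaMmTt=8 wwAaMmtt=4 wwAammTT=2 wwAammTt=4 wwAammtt=2 wwaaMMTT=1 wwaaMMTt=2 wwaaMMtt=1 wwaaMmTT=2 wwaaMmTt=4 wwaaMmtt=2 wwaammTT=1 wwaammTt=2 wwaammtt=1
ww A_ mm tt hits 3/256; gcd=1; 3÷1/256÷1 = 3/256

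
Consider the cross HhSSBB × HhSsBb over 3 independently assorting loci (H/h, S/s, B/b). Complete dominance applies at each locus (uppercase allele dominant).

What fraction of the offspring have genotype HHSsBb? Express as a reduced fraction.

HhSSBB gametes: HSB×4, hSB×4
HhSsBb gametes: HSB×1, HSb×1, HsB×1, Hsb×1, hSB×1, hSb×1, hsB×1, hsb×1
HhSSBB×HhSsBb grid (8·8=64): HHSSBB=4 HHSSBb=4 HHSsBB=4 HHSsBb=4 HhSSBB=8 HhSSBb=8 HhSsBB=8 HhSsBb=8 hhSSBB=4 hhSSBb=4 hhSsBB=4 hhSsBb=4
HHSsBb hits 4/64; gcd=4; 4÷4/64÷4 = 1/16

P(HHSsBb) = 1/16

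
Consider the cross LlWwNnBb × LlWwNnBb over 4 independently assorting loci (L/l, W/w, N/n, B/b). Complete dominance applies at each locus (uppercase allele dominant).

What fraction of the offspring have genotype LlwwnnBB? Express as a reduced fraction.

LlWwNnBb gametes: LWNB×1, LWNb×1, LWnB×1, LWnb×1, LwNB×1, LwNb×1, LwnB×1, Lwnb×1, lWNB×1, lWNb×1, lWnB×1, lWnb×1, lwNB×1, lwNb×1, lwnB×1, lwnb×1
LlWwNnBb gametes: LWNB×1, LWNb×1, LWnB×1, LWnb×1, LwNB×1, LwNb×1, LwnB×1, Lwnb×1, lWNB×1, lWNb×1, lWnB×1, lWnb×1, lwNB×1, lwNb×1, lwnB×1, lwnb×1
LlWwNnBb×LlWwNnBb grid (16·16=256): LLWWNNBB=1 LLWWNNBb=2 LLWWNNbb=1 LLWWNnBB=2 LLWWNnBb=4 LLWWNnbb=2 LLWWnnBB=1 LLWWnnBb=2 LLWWnnbb=1 LLWwNNBB=2 LLWwNNBb=4 LLWwNNbb=2 LLWwNnBB=4 LLWwNnBb=8 LLWwNnbb=4 LLWwnnBB=2 LLWwnnBb=4 LLWwnnbb=2 LLwwNNBB=1 LLwwNNBb=2 LLwwNNbb=1 LLwwNnBB=2 LLwwNnBb=4 LLwwNnbb=2 LLwwnnBB=1 LLwwnnBb=2 LLwwnnbb=1 LlWWNNBB=2 LlWWNNBb=4 LlWWNNbb=2 LlWWNnBB=4 LlWWNnBb=8 LlWWNnbb=4 LlWWnnBB=2 LlWWnnBb=4 LlWWnnbb=2 LlWwNNBB=4 LlWwNNBb=8 LlWwNNbb=4 LlWwNnBB=8 LlWwNnBb=16 LlWwNnbb=8 LlWwnnBB=4 LlWwnnBb=8 LlWwnnbb=4 LlwwNNBB=2 LlwwNNBb=4 LlwwNNbb=2 LlwwNnBB=4 LlwwNnBb=8 LlwwNnbb=4 LlwwnnBB=2 LlwwnnBb=4 Llwwnnbb=2 llWWNNBB=1 llWWNNBb=2 llWWNNbb=1 llWWNnBB=2 llWWNnBb=4 llWWNnbb=2 llWWnnBB=1 llWWnnBb=2 llWWnnbb=1 llWwNNBB=2 llWwNNBb=4 llWwNNbb=2 llWwNnBB=4 llWwNnBb=8 llWwNnbb=4 llWwnnBB=2 llWwnnBb=4 llWwnnbb=2 llwwNNBB=1 llwwNNBb=2 llwwNNbb=1 llwwNnBB=2 llwwNnBb=4 llwwNnbb=2 llwwnnBB=1 llwwnnBb=2 llwwnnbb=1
LlwwnnBB hits 2/256; gcd=2; 2÷2/256÷2 = 1/128

P(LlwwnnBB) = 1/128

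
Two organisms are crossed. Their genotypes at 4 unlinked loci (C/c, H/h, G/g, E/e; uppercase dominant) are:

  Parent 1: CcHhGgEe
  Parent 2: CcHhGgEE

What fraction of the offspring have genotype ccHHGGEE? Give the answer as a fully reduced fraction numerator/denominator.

P(ccHHGGEE) = 1/128

CcHhGgEe gametes: CHGE×1, CHGe×1, CHgE×1, CHge×1, ChGE×1, ChGe×1, ChgE×1, Chge×1, cHGE×1, cHGe×1, cHgE×1, cHge×1, chGE×1, chGe×1, chgE×1, chge×1
CcHhGgEE gametes: CHGE×2, CHgE×2, ChGE×2, ChgE×2, cHGE×2, cHgE×2, chGE×2, chgE×2
CcHhGgEe×CcHhGgEE grid (16·16=256): CCHHGGEE=2 CCHHGGEe=2 CCHHGgEE=4 CCHHGgEe=4 CCHHggEE=2 CCHHggEe=2 CCHhGGEE=4 CCHhGGEe=4 CCHhGgEE=8 CCHhGgEe=8 CCHhggEE=4 CCHhggEe=4 CChhGGEE=2 CChhGGEe=2 CChhGgEE=4 CChhGgEe=4 CChhggEE=2 CChhggEe=2 CcHHGGEE=4 CcHHGGEe=4 CcHHGgEE=8 CcHHGgEe=8 CcHHggEE=4 CcHHggEe=4 CcHhGGEE=8 CcHhGGEe=8 CcHhGgEE=16 CcHhGgEe=16 CcHhggEE=8 CcHhggEe=8 CchhGGEE=4 CchhGGEe=4 CchhGgEE=8 CchhGgEe=8 CchhggEE=4 CchhggEe=4 ccHHGGEE=2 ccHHGGEe=2 ccHHGgEE=4 ccHHGgEe=4 ccHHggEE=2 ccHHggEe=2 ccHhGGEE=4 ccHhGGEe=4 ccHhGgEE=8 ccHhGgEe=8 ccHhggEE=4 ccHhggEe=4 cchhGGEE=2 cchhGGEe=2 cchhGgEE=4 cchhGgEe=4 cchhggEE=2 cchhggEe=2
ccHHGGEE hits 2/256; gcd=2; 2÷2/256÷2 = 1/128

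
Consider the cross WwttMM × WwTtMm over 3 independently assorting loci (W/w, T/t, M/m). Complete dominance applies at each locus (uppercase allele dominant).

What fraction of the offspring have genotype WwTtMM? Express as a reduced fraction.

WwttMM gametes: WtM×4, wtM×4
WwTtMm gametes: WTM×1, WTm×1, WtM×1, Wtm×1, wTM×1, wTm×1, wtM×1, wtm×1
WwttMM×WwTtMm grid (8·8=64): WWTtMM=4 WWTtMm=4 WWttMM=4 WWttMm=4 WwTtMM=8 WwTtMm=8 WwttMM=8 WwttMm=8 wwTtMM=4 wwTtMm=4 wwttMM=4 wwttMm=4
WwTtMM hits 8/64; gcd=8; 8÷8/64÷8 = 1/8

P(WwTtMM) = 1/8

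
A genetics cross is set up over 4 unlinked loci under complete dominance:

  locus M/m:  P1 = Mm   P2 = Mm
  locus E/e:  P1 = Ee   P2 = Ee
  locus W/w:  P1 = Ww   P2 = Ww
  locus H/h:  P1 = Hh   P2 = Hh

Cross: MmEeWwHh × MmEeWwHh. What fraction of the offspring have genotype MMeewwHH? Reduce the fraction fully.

MmEeWwHh gametes: MEWH×1, MEWh×1, MEwH×1, MEwh×1, MeWH×1, MeWh×1, MewH×1, Mewh×1, mEWH×1, mEWh×1, mEwH×1, mEwh×1, meWH×1, meWh×1, mewH×1, mewh×1
MmEeWwHh gametes: MEWH×1, MEWh×1, MEwH×1, MEwh×1, MeWH×1, MeWh×1, MewH×1, Mewh×1, mEWH×1, mEWh×1, mEwH×1, mEwh×1, meWH×1, meWh×1, mewH×1, mewh×1
MmEeWwHh×MmEeWwHh grid (16·16=256): MMEEWWHH=1 MMEEWWHh=2 MMEEWWhh=1 MMEEWwHH=2 MMEEWwHh=4 MMEEWwhh=2 MMEEwwHH=1 MMEEwwHh=2 MMEEwwhh=1 MMEeWWHH=2 MMEeWWHh=4 MMEeWWhh=2 MMEeWwHH=4 MMEeWwHh=8 MMEeWwhh=4 MMEewwHH=2 MMEewwHh=4 MMEewwhh=2 MMeeWWHH=1 MMeeWWHh=2 MMeeWWhh=1 MMeeWwHH=2 MMeeWwHh=4 MMeeWwhh=2 MMeewwHH=1 MMeewwHh=2 MMeewwhh=1 MmEEWWHH=2 MmEEWWHh=4 MmEEWWhh=2 MmEEWwHH=4 MmEEWwHh=8 MmEEWwhh=4 MmEEwwHH=2 MmEEwwHh=4 MmEEwwhh=2 MmEeWWHH=4 MmEeWWHh=8 MmEeWWhh=4 MmEeWwHH=8 MmEeWwHh=16 MmEeWwhh=8 MmEewwHH=4 MmEewwHh=8 MmEewwhh=4 MmeeWWHH=2 MmeeWWHh=4 MmeeWWhh=2 MmeeWwHH=4 MmeeWwHh=8 MmeeWwhh=4 MmeewwHH=2 MmeewwHh=4 Mmeewwhh=2 mmEEWWHH=1 mmEEWWHh=2 mmEEWWhh=1 mmEEWwHH=2 mmEEWwHh=4 mmEEWwhh=2 mmEEwwHH=1 mmEEwwHh=2 mmEEwwhh=1 mmEeWWHH=2 mmEeWWHh=4 mmEeWWhh=2 mmEeWwHH=4 mmEeWwHh=8 mmEeWwhh=4 mmEewwHH=2 mmEewwHh=4 mmEewwhh=2 mmeeWWHH=1 mmeeWWHh=2 mmeeWWhh=1 mmeeWwHH=2 mmeeWwHh=4 mmeeWwhh=2 mmeewwHH=1 mmeewwHh=2 mmeewwhh=1
MMeewwHH hits 1/256; gcd=1; 1÷1/256÷1 = 1/256

P(MMeewwHH) = 1/256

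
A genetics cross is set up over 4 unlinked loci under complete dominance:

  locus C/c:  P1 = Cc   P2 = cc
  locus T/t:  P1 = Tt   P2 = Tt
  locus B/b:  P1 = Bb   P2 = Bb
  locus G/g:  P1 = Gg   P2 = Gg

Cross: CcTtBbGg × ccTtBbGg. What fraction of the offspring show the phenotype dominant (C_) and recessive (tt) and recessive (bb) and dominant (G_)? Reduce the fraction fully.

P(C_ tt bb G_) = 3/128

CcTtBbGg gametes: CTBG×1, CTBg×1, CTbG×1, CTbg×1, CtBG×1, CtBg×1, CtbG×1, Ctbg×1, cTBG×1, cTBg×1, cTbG×1, cTbg×1, ctBG×1, ctBg×1, ctbG×1, ctbg×1
ccTtBbGg gametes: cTBG×2, cTBg×2, cTbG×2, cTbg×2, ctBG×2, ctBg×2, ctbG×2, ctbg×2
CcTtBbGg×ccTtBbGg grid (16·16=256): CcTTBBGG=2 CcTTBBGg=4 CcTTBBgg=2 CcTTBbGG=4 CcTTBbGg=8 CcTTBbgg=4 CcTTbbGG=2 CcTTbbGg=4 CcTTbbgg=2 CcTtBBGG=4 CcTtBBGg=8 CcTtBBgg=4 CcTtBbGG=8 CcTtBbGg=16 CcTtBbgg=8 CcTtbbGG=4 CcTtbbGg=8 CcTtbbgg=4 CcttBBGG=2 CcttBBGg=4 CcttBBgg=2 CcttBbGG=4 CcttBbGg=8 CcttBbgg=4 CcttbbGG=2 CcttbbGg=4 Ccttbbgg=2 ccTTBBGG=2 ccTTBBGg=4 ccTTBBgg=2 ccTTBbGG=4 ccTTBbGg=8 ccTTBbgg=4 ccTTbbGG=2 ccTTbbGg=4 ccTTbbgg=2 ccTtBBGG=4 ccTtBBGg=8 ccTtBBgg=4 ccTtBbGG=8 ccTtBbGg=16 ccTtBbgg=8 ccTtbbGG=4 ccTtbbGg=8 ccTtbbgg=4 ccttBBGG=2 ccttBBGg=4 ccttBBgg=2 ccttBbGG=4 ccttBbGg=8 ccttBbgg=4 ccttbbGG=2 ccttbbGg=4 ccttbbgg=2
C_ tt bb G_ hits 6/256; gcd=2; 6÷2/256÷2 = 3/128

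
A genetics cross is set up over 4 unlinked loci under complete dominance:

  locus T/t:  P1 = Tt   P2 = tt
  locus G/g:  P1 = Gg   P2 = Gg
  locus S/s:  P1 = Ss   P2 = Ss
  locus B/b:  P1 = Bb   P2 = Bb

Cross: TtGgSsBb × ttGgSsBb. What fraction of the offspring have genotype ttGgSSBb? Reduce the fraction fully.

TtGgSsBb gametes: TGSB×1, TGSb×1, TGsB×1, TGsb×1, TgSB×1, TgSb×1, TgsB×1, Tgsb×1, tGSB×1, tGSb×1, tGsB×1, tGsb×1, tgSB×1, tgSb×1, tgsB×1, tgsb×1
ttGgSsBb gametes: tGSB×2, tGSb×2, tGsB×2, tGsb×2, tgSB×2, tgSb×2, tgsB×2, tgsb×2
TtGgSsBb×ttGgSsBb grid (16·16=256): TtGGSSBB=2 TtGGSSBb=4 TtGGSSbb=2 TtGGSsBB=4 TtGGSsBb=8 TtGGSsbb=4 TtGGssBB=2 TtGGssBb=4 TtGGssbb=2 TtGgSSBB=4 TtGgSSBb=8 TtGgSSbb=4 TtGgSsBB=8 TtGgSsBb=16 TtGgSsbb=8 TtGgssBB=4 TtGgssBb=8 TtGgssbb=4 TtggSSBB=2 TtggSSBb=4 TtggSSbb=2 TtggSsBB=4 TtggSsBb=8 TtggSsbb=4 TtggssBB=2 TtggssBb=4 Ttggssbb=2 ttGGSSBB=2 ttGGSSBb=4 ttGGSSbb=2 ttGGSsBB=4 ttGGSsBb=8 ttGGSsbb=4 ttGGssBB=2 ttGGssBb=4 ttGGssbb=2 ttGgSSBB=4 ttGgSSBb=8 ttGgSSbb=4 ttGgSsBB=8 ttGgSsBb=16 ttGgSsbb=8 ttGgssBB=4 ttGgssBb=8 ttGgssbb=4 ttggSSBB=2 ttggSSBb=4 ttggSSbb=2 ttggSsBB=4 ttggSsBb=8 ttggSsbb=4 ttggssBB=2 ttggssBb=4 ttggssbb=2
ttGgSSBb hits 8/256; gcd=8; 8÷8/256÷8 = 1/32

P(ttGgSSBb) = 1/32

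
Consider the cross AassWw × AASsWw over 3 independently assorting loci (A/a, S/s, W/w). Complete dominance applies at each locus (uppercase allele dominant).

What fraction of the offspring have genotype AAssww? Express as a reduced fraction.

AassWw gametes: AsW×2, Asw×2, asW×2, asw×2
AASsWw gametes: ASW×2, ASw×2, AsW×2, Asw×2
AassWw×AASsWw grid (8·8=64): AASsWW=4 AASsWw=8 AASsww=4 AAssWW=4 AAssWw=8 AAssww=4 AaSsWW=4 AaSsWw=8 AaSsww=4 AassWW=4 AassWw=8 Aassww=4
AAssww hits 4/64; gcd=4; 4÷4/64÷4 = 1/16

P(AAssww) = 1/16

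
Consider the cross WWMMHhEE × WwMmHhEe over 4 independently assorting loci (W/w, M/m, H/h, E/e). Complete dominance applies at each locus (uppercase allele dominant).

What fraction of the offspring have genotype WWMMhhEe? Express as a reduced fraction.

P(WWMMhhEe) = 1/32

WWMMHhEE gametes: WMHE×8, WMhE×8
WwMmHhEe gametes: WMHE×1, WMHe×1, WMhE×1, WMhe×1, WmHE×1, WmHe×1, WmhE×1, Wmhe×1, wMHE×1, wMHe×1, wMhE×1, wMhe×1, wmHE×1, wmHe×1, wmhE×1, wmhe×1
WWMMHhEE×WwMmHhEe grid (16·16=256): WWMMHHEE=8 WWMMHHEe=8 WWMMHhEE=16 WWMMHhEe=16 WWMMhhEE=8 WWMMhhEe=8 WWMmHHEE=8 WWMmHHEe=8 WWMmHhEE=16 WWMmHhEe=16 WWMmhhEE=8 WWMmhhEe=8 WwMMHHEE=8 WwMMHHEe=8 WwMMHhEE=16 WwMMHhEe=16 WwMMhhEE=8 WwMMhhEe=8 WwMmHHEE=8 WwMmHHEe=8 WwMmHhEE=16 WwMmHhEe=16 WwMmhhEE=8 WwMmhhEe=8
WWMMhhEe hits 8/256; gcd=8; 8÷8/256÷8 = 1/32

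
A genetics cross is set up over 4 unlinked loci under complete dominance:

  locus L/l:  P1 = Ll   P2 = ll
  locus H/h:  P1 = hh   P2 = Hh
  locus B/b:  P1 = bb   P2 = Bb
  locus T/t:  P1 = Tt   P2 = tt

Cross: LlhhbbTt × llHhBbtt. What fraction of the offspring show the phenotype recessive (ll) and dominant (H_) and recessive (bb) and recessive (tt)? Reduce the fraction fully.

P(ll H_ bb tt) = 1/16

LlhhbbTt gametes: LhbT×4, Lhbt×4, lhbT×4, lhbt×4
llHhBbtt gametes: lHBt×4, lHbt×4, lhBt×4, lhbt×4
LlhhbbTt×llHhBbtt grid (16·16=256): LlHhBbTt=16 LlHhBbtt=16 LlHhbbTt=16 LlHhbbtt=16 LlhhBbTt=16 LlhhBbtt=16 LlhhbbTt=16 Llhhbbtt=16 llHhBbTt=16 llHhBbtt=16 llHhbbTt=16 llHhbbtt=16 llhhBbTt=16 llhhBbtt=16 llhhbbTt=16 llhhbbtt=16
ll H_ bb tt hits 16/256; gcd=16; 16÷16/256÷16 = 1/16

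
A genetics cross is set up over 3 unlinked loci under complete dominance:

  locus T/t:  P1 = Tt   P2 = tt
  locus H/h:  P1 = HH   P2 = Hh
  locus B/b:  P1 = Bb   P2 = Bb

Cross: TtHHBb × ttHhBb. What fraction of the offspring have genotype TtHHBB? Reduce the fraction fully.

TtHHBb gametes: THB×2, THb×2, tHB×2, tHb×2
ttHhBb gametes: tHB×2, tHb×2, thB×2, thb×2
TtHHBb×ttHhBb grid (8·8=64): TtHHBB=4 TtHHBb=8 TtHHbb=4 TtHhBB=4 TtHhBb=8 TtHhbb=4 ttHHBB=4 ttHHBb=8 ttHHbb=4 ttHhBB=4 ttHhBb=8 ttHhbb=4
TtHHBB hits 4/64; gcd=4; 4÷4/64÷4 = 1/16

P(TtHHBB) = 1/16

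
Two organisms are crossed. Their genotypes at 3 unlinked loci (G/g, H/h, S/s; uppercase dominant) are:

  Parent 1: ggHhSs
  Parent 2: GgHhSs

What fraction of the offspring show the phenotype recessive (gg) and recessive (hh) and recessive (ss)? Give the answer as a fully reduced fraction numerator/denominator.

ggHhSs gametes: gHS×2, gHs×2, ghS×2, ghs×2
GgHhSs gametes: GHS×1, GHs×1, GhS×1, Ghs×1, gHS×1, gHs×1, ghS×1, ghs×1
ggHhSs×GgHhSs grid (8·8=64): GgHHSS=2 GgHHSs=4 GgHHss=2 GgHhSS=4 GgHhSs=8 GgHhss=4 GghhSS=2 GghhSs=4 Gghhss=2 ggHHSS=2 ggHHSs=4 ggHHss=2 ggHhSS=4 ggHhSs=8 ggHhss=4 gghhSS=2 gghhSs=4 gghhss=2
gg hh ss hits 2/64; gcd=2; 2÷2/64÷2 = 1/32

P(gg hh ss) = 1/32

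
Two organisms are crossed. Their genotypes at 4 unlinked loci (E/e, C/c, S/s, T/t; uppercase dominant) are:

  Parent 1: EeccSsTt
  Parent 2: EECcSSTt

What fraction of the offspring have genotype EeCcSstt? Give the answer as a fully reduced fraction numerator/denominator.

EeccSsTt gametes: EcST×2, EcSt×2, EcsT×2, Ecst×2, ecST×2, ecSt×2, ecsT×2, ecst×2
EECcSSTt gametes: ECST×4, ECSt×4, EcST×4, EcSt×4
EeccSsTt×EECcSSTt grid (16·16=256): EECcSSTT=8 EECcSSTt=16 EECcSStt=8 EECcSsTT=8 EECcSsTt=16 EECcSstt=8 EEccSSTT=8 EEccSSTt=16 EEccSStt=8 EEccSsTT=8 EEccSsTt=16 EEccSstt=8 EeCcSSTT=8 EeCcSSTt=16 EeCcSStt=8 EeCcSsTT=8 EeCcSsTt=16 EeCcSstt=8 EeccSSTT=8 EeccSSTt=16 EeccSStt=8 EeccSsTT=8 EeccSsTt=16 EeccSstt=8
EeCcSstt hits 8/256; gcd=8; 8÷8/256÷8 = 1/32

P(EeCcSstt) = 1/32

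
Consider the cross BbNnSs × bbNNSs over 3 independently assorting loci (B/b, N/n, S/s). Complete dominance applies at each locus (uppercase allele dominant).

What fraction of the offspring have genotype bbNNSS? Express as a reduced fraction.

BbNnSs gametes: BNS×1, BNs×1, BnS×1, Bns×1, bNS×1, bNs×1, bnS×1, bns×1
bbNNSs gametes: bNS×4, bNs×4
BbNnSs×bbNNSs grid (8·8=64): BbNNSS=4 BbNNSs=8 BbNNss=4 BbNnSS=4 BbNnSs=8 BbNnss=4 bbNNSS=4 bbNNSs=8 bbNNss=4 bbNnSS=4 bbNnSs=8 bbNnss=4
bbNNSS hits 4/64; gcd=4; 4÷4/64÷4 = 1/16

P(bbNNSS) = 1/16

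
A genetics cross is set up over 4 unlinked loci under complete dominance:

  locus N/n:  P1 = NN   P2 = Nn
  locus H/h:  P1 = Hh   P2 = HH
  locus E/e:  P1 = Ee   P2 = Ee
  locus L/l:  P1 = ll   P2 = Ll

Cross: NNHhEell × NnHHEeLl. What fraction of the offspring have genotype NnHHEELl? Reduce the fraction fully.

P(NnHHEELl) = 1/32

NNHhEell gametes: NHEl×4, NHel×4, NhEl×4, Nhel×4
NnHHEeLl gametes: NHEL×2, NHEl×2, NHeL×2, NHel×2, nHEL×2, nHEl×2, nHeL×2, nHel×2
NNHhEell×NnHHEeLl grid (16·16=256): NNHHEELl=8 NNHHEEll=8 NNHHEeLl=16 NNHHEell=16 NNHHeeLl=8 NNHHeell=8 NNHhEELl=8 NNHhEEll=8 NNHhEeLl=16 NNHhEell=16 NNHheeLl=8 NNHheell=8 NnHHEELl=8 NnHHEEll=8 NnHHEeLl=16 NnHHEell=16 NnHHeeLl=8 NnHHeell=8 NnHhEELl=8 NnHhEEll=8 NnHhEeLl=16 NnHhEell=16 NnHheeLl=8 NnHheell=8
NnHHEELl hits 8/256; gcd=8; 8÷8/256÷8 = 1/32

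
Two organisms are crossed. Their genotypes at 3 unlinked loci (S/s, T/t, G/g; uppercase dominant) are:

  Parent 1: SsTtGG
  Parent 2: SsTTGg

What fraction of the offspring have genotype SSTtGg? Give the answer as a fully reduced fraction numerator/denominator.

SsTtGG gametes: STG×2, StG×2, sTG×2, stG×2
SsTTGg gametes: STG×2, STg×2, sTG×2, sTg×2
SsTtGG×SsTTGg grid (8·8=64): SSTTGG=4 SSTTGg=4 SSTtGG=4 SSTtGg=4 SsTTGG=8 SsTTGg=8 SsTtGG=8 SsTtGg=8 ssTTGG=4 ssTTGg=4 ssTtGG=4 ssTtGg=4
SSTtGg hits 4/64; gcd=4; 4÷4/64÷4 = 1/16

P(SSTtGg) = 1/16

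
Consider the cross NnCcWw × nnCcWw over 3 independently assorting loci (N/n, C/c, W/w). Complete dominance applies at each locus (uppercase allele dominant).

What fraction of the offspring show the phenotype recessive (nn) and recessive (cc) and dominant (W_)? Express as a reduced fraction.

NnCcWw gametes: NCW×1, NCw×1, NcW×1, Ncw×1, nCW×1, nCw×1, ncW×1, ncw×1
nnCcWw gametes: nCW×2, nCw×2, ncW×2, ncw×2
NnCcWw×nnCcWw grid (8·8=64): NnCCWW=2 NnCCWw=4 NnCCww=2 NnCcWW=4 NnCcWw=8 NnCcww=4 NnccWW=2 NnccWw=4 Nnccww=2 nnCCWW=2 nnCCWw=4 nnCCww=2 nnCcWW=4 nnCcWw=8 nnCcww=4 nnccWW=2 nnccWw=4 nnccww=2
nn cc W_ hits 6/64; gcd=2; 6÷2/64÷2 = 3/32

P(nn cc W_) = 3/32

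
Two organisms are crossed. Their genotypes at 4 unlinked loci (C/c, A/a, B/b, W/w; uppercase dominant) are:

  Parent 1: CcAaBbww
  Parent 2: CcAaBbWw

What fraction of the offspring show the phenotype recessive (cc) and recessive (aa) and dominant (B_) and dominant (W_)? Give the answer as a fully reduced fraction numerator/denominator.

P(cc aa B_ W_) = 3/128

CcAaBbww gametes: CABw×2, CAbw×2, CaBw×2, Cabw×2, cABw×2, cAbw×2, caBw×2, cabw×2
CcAaBbWw gametes: CABW×1, CABw×1, CAbW×1, CAbw×1, CaBW×1, CaBw×1, CabW×1, Cabw×1, cABW×1, cABw×1, cAbW×1, cAbw×1, caBW×1, caBw×1, cabW×1, cabw×1
CcAaBbww×CcAaBbWw grid (16·16=256): CCAABBWw=2 CCAABBww=2 CCAABbWw=4 CCAABbww=4 CCAAbbWw=2 CCAAbbww=2 CCAaBBWw=4 CCAaBBww=4 CCAaBbWw=8 CCAaBbww=8 CCAabbWw=4 CCAabbww=4 CCaaBBWw=2 CCaaBBww=2 CCaaBbWw=4 CCaaBbww=4 CCaabbWw=2 CCaabbww=2 CcAABBWw=4 CcAABBww=4 CcAABbWw=8 CcAABbww=8 CcAAbbWw=4 CcAAbbww=4 CcAaBBWw=8 CcAaBBww=8 CcAaBbWw=16 CcAaBbww=16 CcAabbWw=8 CcAabbww=8 CcaaBBWw=4 CcaaBBww=4 CcaaBbWw=8 CcaaBbww=8 CcaabbWw=4 Ccaabbww=4 ccAABBWw=2 ccAABBww=2 ccAABbWw=4 ccAABbww=4 ccAAbbWw=2 ccAAbbww=2 ccAaBBWw=4 ccAaBBww=4 ccAaBbWw=8 ccAaBbww=8 ccAabbWw=4 ccAabbww=4 ccaaBBWw=2 ccaaBBww=2 ccaaBbWw=4 ccaaBbww=4 ccaabbWw=2 ccaabbww=2
cc aa B_ W_ hits 6/256; gcd=2; 6÷2/256÷2 = 3/128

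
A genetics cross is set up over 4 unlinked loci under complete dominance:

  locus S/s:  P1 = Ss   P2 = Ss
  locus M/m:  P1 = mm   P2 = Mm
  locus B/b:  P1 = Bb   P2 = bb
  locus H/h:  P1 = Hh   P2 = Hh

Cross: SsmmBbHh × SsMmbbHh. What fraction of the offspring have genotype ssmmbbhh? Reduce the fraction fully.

P(ssmmbbhh) = 1/64

SsmmBbHh gametes: SmBH×2, SmBh×2, SmbH×2, Smbh×2, smBH×2, smBh×2, smbH×2, smbh×2
SsMmbbHh gametes: SMbH×2, SMbh×2, SmbH×2, Smbh×2, sMbH×2, sMbh×2, smbH×2, smbh×2
SsmmBbHh×SsMmbbHh grid (16·16=256): SSMmBbHH=4 SSMmBbHh=8 SSMmBbhh=4 SSMmbbHH=4 SSMmbbHh=8 SSMmbbhh=4 SSmmBbHH=4 SSmmBbHh=8 SSmmBbhh=4 SSmmbbHH=4 SSmmbbHh=8 SSmmbbhh=4 SsMmBbHH=8 SsMmBbHh=16 SsMmBbhh=8 SsMmbbHH=8 SsMmbbHh=16 SsMmbbhh=8 SsmmBbHH=8 SsmmBbHh=16 SsmmBbhh=8 SsmmbbHH=8 SsmmbbHh=16 Ssmmbbhh=8 ssMmBbHH=4 ssMmBbHh=8 ssMmBbhh=4 ssMmbbHH=4 ssMmbbHh=8 ssMmbbhh=4 ssmmBbHH=4 ssmmBbHh=8 ssmmBbhh=4 ssmmbbHH=4 ssmmbbHh=8 ssmmbbhh=4
ssmmbbhh hits 4/256; gcd=4; 4÷4/256÷4 = 1/64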